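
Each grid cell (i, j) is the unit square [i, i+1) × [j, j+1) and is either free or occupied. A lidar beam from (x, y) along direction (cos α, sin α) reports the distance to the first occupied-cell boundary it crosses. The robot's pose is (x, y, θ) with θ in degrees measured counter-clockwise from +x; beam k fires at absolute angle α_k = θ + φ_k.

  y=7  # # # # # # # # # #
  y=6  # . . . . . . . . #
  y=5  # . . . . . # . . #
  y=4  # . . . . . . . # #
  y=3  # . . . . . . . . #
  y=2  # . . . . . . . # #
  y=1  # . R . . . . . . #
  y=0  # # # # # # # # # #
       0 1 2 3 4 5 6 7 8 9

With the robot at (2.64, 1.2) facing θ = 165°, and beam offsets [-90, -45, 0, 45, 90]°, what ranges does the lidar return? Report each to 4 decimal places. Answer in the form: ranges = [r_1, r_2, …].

ranges = [6.0046, 3.2800, 1.6979, 0.4000, 0.2071]

beam 1: φ=-90°, α=75°
  direction (0.2588, 0.9659); cell (2,1); t to first gridline: x 1.3909, y 0.8282 (then +3.8637 / +1.0353)
    (2,2) via y @ 0.8282
    (3,2) via x @ 1.3909
    (3,3) via y @ 1.8635
    (3,4) via y @ 2.8988
    (3,5) via y @ 3.9340
    (3,6) via y @ 4.9693
    (4,6) via x @ 5.2546
    (4,7) via y @ 6.0046  # hit
  → r_1 = 6.0046
beam 2: φ=-45°, α=120°
  direction (-0.5000, 0.8660); cell (2,1); t to first gridline: x 1.2800, y 0.9238 (then +2.0000 / +1.1547)
    (2,2) via y @ 0.9238
    (1,2) via x @ 1.2800
    (1,3) via y @ 2.0785
    (1,4) via y @ 3.2332
    (0,4) via x @ 3.2800  # hit
  → r_2 = 3.2800
beam 3: φ=0°, α=165°
  direction (-0.9659, 0.2588); cell (2,1); t to first gridline: x 0.6626, y 3.0910 (then +1.0353 / +3.8637)
    (1,1) via x @ 0.6626
    (0,1) via x @ 1.6979  # hit
  → r_3 = 1.6979
beam 4: φ=45°, α=210°
  direction (-0.8660, -0.5000); cell (2,1); t to first gridline: x 0.7390, y 0.4000 (then +1.1547 / +2.0000)
    (2,0) via y @ 0.4000  # hit
  → r_4 = 0.4000
beam 5: φ=90°, α=255°
  direction (-0.2588, -0.9659); cell (2,1); t to first gridline: x 2.4728, y 0.2071 (then +3.8637 / +1.0353)
    (2,0) via y @ 0.2071  # hit
  → r_5 = 0.2071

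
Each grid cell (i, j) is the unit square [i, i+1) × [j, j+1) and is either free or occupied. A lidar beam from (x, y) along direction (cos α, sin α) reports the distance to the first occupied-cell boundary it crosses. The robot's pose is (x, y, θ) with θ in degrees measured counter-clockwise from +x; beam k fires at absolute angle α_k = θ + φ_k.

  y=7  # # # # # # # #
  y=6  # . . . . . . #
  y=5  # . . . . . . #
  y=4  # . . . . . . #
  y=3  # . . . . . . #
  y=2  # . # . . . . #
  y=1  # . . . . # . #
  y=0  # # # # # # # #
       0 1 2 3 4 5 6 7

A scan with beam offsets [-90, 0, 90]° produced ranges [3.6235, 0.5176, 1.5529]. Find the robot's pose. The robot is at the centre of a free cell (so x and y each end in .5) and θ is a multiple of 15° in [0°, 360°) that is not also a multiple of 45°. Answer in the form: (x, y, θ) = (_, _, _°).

The pose lattice has 34·16 = 544 candidates. Test each by forward raycasting.
  (3.5, 5.5, 75°): beam 2 = 1.5529 ≠ 0.5176 ✗
  (5.5, 3.5, 195°): beam 2 = 2.5882 ≠ 0.5176 ✗
  (1.5, 4.5, 195°): beam 1 = 1.9319 ≠ 3.6235 ✗
  (4.5, 4.5, 75°): beam 1 = 2.5882 ≠ 3.6235 ✗
  (4.5, 4.5, 300°): beam 1 = 4.0415 ≠ 3.6235 ✗
  …
  (6.5, 5.5, 345°): r_1=3.6235, r_2=0.5176, r_3=1.5529 — all match ✓
Unique over the lattice → pose = (6.5, 5.5, 345°).

(x, y, θ) = (6.5, 5.5, 345°)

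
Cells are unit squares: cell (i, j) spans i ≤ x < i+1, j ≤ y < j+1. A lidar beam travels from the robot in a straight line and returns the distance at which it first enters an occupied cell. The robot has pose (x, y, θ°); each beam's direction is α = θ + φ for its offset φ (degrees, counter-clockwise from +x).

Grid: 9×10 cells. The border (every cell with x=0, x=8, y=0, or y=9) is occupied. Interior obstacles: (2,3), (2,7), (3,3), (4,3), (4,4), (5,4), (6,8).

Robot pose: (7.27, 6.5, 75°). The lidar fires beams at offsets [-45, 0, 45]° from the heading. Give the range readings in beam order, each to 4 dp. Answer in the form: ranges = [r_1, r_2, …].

ranges = [0.8429, 2.5882, 1.7321]

beam 1: φ=-45°, α=30°
  dir = (cos 30°, sin 30°) = (0.8660, 0.5000); from cell (7,6)
  next x-line at t=0.8429, next y-line at t=1.0000; Δt_x=1.1547, Δt_y=2.0000
    x: enter (8,6) at t=0.8429 ← occupied
  → r_1 = 0.8429
beam 2: φ=0°, α=75°
  dir = (cos 75°, sin 75°) = (0.2588, 0.9659); from cell (7,6)
  next x-line at t=2.8205, next y-line at t=0.5176; Δt_x=3.8637, Δt_y=1.0353
    y: enter (7,7) at t=0.5176
    y: enter (7,8) at t=1.5529
    y: enter (7,9) at t=2.5882 ← occupied
  → r_2 = 2.5882
beam 3: φ=45°, α=120°
  dir = (cos 120°, sin 120°) = (-0.5000, 0.8660); from cell (7,6)
  next x-line at t=0.5400, next y-line at t=0.5774; Δt_x=2.0000, Δt_y=1.1547
    x: enter (6,6) at t=0.5400
    y: enter (6,7) at t=0.5774
    y: enter (6,8) at t=1.7321 ← occupied
  → r_3 = 1.7321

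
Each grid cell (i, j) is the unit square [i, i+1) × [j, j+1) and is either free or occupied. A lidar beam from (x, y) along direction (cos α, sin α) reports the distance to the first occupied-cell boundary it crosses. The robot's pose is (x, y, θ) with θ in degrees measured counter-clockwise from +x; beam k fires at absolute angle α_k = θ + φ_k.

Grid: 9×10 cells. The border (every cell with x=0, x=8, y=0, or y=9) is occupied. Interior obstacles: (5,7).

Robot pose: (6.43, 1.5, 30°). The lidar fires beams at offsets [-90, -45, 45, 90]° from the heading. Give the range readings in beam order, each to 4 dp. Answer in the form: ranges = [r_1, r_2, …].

beam 1: φ=-90°, α=300°
  d=(0.5000,-0.8660)  start (6,1)  tX=1.1400 tY=0.5774  stride 1/|dx|=2.0000 1/|dy|=1.1547
    cross y-line → (6,0), t=0.5774 (wall)
  → r_1 = 0.5774
beam 2: φ=-45°, α=345°
  d=(0.9659,-0.2588)  start (6,1)  tX=0.5901 tY=1.9319  stride 1/|dx|=1.0353 1/|dy|=3.8637
    cross x-line → (7,1), t=0.5901
    cross x-line → (8,1), t=1.6254 (wall)
  → r_2 = 1.6254
beam 3: φ=45°, α=75°
  d=(0.2588,0.9659)  start (6,1)  tX=2.2023 tY=0.5176  stride 1/|dx|=3.8637 1/|dy|=1.0353
    cross y-line → (6,2), t=0.5176
    cross y-line → (6,3), t=1.5529
    cross x-line → (7,3), t=2.2023
    cross y-line → (7,4), t=2.5882
    cross y-line → (7,5), t=3.6235
    cross y-line → (7,6), t=4.6587
    cross y-line → (7,7), t=5.6940
    cross x-line → (8,7), t=6.0660 (wall)
  → r_3 = 6.0660
beam 4: φ=90°, α=120°
  d=(-0.5000,0.8660)  start (6,1)  tX=0.8600 tY=0.5774  stride 1/|dx|=2.0000 1/|dy|=1.1547
    cross y-line → (6,2), t=0.5774
    cross x-line → (5,2), t=0.8600
    cross y-line → (5,3), t=1.7321
    cross x-line → (4,3), t=2.8600
    cross y-line → (4,4), t=2.8868
    cross y-line → (4,5), t=4.0415
    cross x-line → (3,5), t=4.8600
    cross y-line → (3,6), t=5.1962
    cross y-line → (3,7), t=6.3509
    cross x-line → (2,7), t=6.8600
    cross y-line → (2,8), t=7.5056
    cross y-line → (2,9), t=8.6603 (wall)
  → r_4 = 8.6603

ranges = [0.5774, 1.6254, 6.0660, 8.6603]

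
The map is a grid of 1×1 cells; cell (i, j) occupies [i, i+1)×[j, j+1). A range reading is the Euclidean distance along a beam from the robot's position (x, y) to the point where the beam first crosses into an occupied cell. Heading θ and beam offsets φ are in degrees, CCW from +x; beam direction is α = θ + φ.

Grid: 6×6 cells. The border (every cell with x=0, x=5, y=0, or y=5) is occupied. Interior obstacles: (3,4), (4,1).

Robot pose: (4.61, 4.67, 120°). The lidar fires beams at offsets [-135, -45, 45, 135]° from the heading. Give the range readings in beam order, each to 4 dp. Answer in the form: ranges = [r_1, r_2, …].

beam 1: φ=-135°, α=345°
  direction (0.9659, -0.2588); cell (4,4); t to first gridline: x 0.4038, y 2.5887 (then +1.0353 / +3.8637)
    (5,4) via x @ 0.4038  # hit
  → r_1 = 0.4038
beam 2: φ=-45°, α=75°
  direction (0.2588, 0.9659); cell (4,4); t to first gridline: x 1.5068, y 0.3416 (then +3.8637 / +1.0353)
    (4,5) via y @ 0.3416  # hit
  → r_2 = 0.3416
beam 3: φ=45°, α=165°
  direction (-0.9659, 0.2588); cell (4,4); t to first gridline: x 0.6315, y 1.2750 (then +1.0353 / +3.8637)
    (3,4) via x @ 0.6315  # hit
  → r_3 = 0.6315
beam 4: φ=135°, α=255°
  direction (-0.2588, -0.9659); cell (4,4); t to first gridline: x 2.3569, y 0.6936 (then +3.8637 / +1.0353)
    (4,3) via y @ 0.6936
    (4,2) via y @ 1.7289
    (3,2) via x @ 2.3569
    (3,1) via y @ 2.7642
    (3,0) via y @ 3.7995  # hit
  → r_4 = 3.7995

ranges = [0.4038, 0.3416, 0.6315, 3.7995]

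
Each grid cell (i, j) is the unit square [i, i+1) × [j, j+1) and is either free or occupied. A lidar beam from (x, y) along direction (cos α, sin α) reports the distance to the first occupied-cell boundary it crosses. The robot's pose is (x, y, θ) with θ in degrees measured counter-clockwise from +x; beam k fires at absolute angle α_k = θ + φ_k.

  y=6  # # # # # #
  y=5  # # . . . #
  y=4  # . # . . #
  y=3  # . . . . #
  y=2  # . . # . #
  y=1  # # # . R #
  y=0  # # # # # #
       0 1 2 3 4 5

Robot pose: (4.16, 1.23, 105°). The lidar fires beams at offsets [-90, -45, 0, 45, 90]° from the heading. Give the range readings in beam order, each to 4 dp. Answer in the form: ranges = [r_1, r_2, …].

beam 1: φ=-90°, α=15°
  direction (0.9659, 0.2588); cell (4,1); t to first gridline: x 0.8696, y 2.9751 (then +1.0353 / +3.8637)
    (5,1) via x @ 0.8696  # hit
  → r_1 = 0.8696
beam 2: φ=-45°, α=60°
  direction (0.5000, 0.8660); cell (4,1); t to first gridline: x 1.6800, y 0.8891 (then +2.0000 / +1.1547)
    (4,2) via y @ 0.8891
    (5,2) via x @ 1.6800  # hit
  → r_2 = 1.6800
beam 3: φ=0°, α=105°
  direction (-0.2588, 0.9659); cell (4,1); t to first gridline: x 0.6182, y 0.7972 (then +3.8637 / +1.0353)
    (3,1) via x @ 0.6182
    (3,2) via y @ 0.7972  # hit
  → r_3 = 0.7972
beam 4: φ=45°, α=150°
  direction (-0.8660, 0.5000); cell (4,1); t to first gridline: x 0.1848, y 1.5400 (then +1.1547 / +2.0000)
    (3,1) via x @ 0.1848
    (2,1) via x @ 1.3395  # hit
  → r_4 = 1.3395
beam 5: φ=90°, α=195°
  direction (-0.9659, -0.2588); cell (4,1); t to first gridline: x 0.1656, y 0.8887 (then +1.0353 / +3.8637)
    (3,1) via x @ 0.1656
    (3,0) via y @ 0.8887  # hit
  → r_5 = 0.8887

ranges = [0.8696, 1.6800, 0.7972, 1.3395, 0.8887]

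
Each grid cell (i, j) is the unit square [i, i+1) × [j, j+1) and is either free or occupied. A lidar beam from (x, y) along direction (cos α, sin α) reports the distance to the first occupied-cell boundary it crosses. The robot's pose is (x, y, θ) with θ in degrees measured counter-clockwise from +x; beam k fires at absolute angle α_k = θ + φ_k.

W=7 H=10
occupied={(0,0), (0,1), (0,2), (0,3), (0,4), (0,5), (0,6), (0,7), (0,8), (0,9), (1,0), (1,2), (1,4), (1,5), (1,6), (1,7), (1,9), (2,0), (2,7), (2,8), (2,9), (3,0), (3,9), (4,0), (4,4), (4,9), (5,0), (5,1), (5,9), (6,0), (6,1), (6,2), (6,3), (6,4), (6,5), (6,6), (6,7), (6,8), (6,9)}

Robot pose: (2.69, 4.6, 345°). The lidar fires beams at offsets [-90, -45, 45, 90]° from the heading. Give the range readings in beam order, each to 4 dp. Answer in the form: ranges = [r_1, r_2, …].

beam 1: φ=-90°, α=255°
  direction (-0.2588, -0.9659); cell (2,4); t to first gridline: x 2.6660, y 0.6212 (then +3.8637 / +1.0353)
    (2,3) via y @ 0.6212
    (2,2) via y @ 1.6564
    (1,2) via x @ 2.6660  # hit
  → r_1 = 2.6660
beam 2: φ=-45°, α=300°
  direction (0.5000, -0.8660); cell (2,4); t to first gridline: x 0.6200, y 0.6928 (then +2.0000 / +1.1547)
    (3,4) via x @ 0.6200
    (3,3) via y @ 0.6928
    (3,2) via y @ 1.8475
    (4,2) via x @ 2.6200
    (4,1) via y @ 3.0022
    (4,0) via y @ 4.1569  # hit
  → r_2 = 4.1569
beam 3: φ=45°, α=30°
  direction (0.8660, 0.5000); cell (2,4); t to first gridline: x 0.3580, y 0.8000 (then +1.1547 / +2.0000)
    (3,4) via x @ 0.3580
    (3,5) via y @ 0.8000
    (4,5) via x @ 1.5127
    (5,5) via x @ 2.6674
    (5,6) via y @ 2.8000
    (6,6) via x @ 3.8221  # hit
  → r_3 = 3.8221
beam 4: φ=90°, α=75°
  direction (0.2588, 0.9659); cell (2,4); t to first gridline: x 1.1977, y 0.4141 (then +3.8637 / +1.0353)
    (2,5) via y @ 0.4141
    (3,5) via x @ 1.1977
    (3,6) via y @ 1.4494
    (3,7) via y @ 2.4847
    (3,8) via y @ 3.5199
    (3,9) via y @ 4.5552  # hit
  → r_4 = 4.5552

ranges = [2.6660, 4.1569, 3.8221, 4.5552]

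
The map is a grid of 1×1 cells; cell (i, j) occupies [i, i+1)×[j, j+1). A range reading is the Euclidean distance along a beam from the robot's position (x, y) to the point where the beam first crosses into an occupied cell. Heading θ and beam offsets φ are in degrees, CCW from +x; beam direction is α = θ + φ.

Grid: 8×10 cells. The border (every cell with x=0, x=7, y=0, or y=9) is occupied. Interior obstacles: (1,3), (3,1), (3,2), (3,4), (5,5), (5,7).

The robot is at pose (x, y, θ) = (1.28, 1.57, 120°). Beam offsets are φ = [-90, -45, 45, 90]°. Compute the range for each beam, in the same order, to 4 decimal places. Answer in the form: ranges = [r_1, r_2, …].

beam 1: φ=-90°, α=30°
  cosα=0.8660 sinα=0.5000 | (1,1) | tMaxX 0.8314 tMaxY 0.8600 | tΔX 1.1547 tΔY 2.0000
    t=0.8314 [x] (2,1)
    t=0.8600 [y] (2,2)
    t=1.9861 [x] (3,2) — stop
  → r_1 = 1.9861
beam 2: φ=-45°, α=75°
  cosα=0.2588 sinα=0.9659 | (1,1) | tMaxX 2.7819 tMaxY 0.4452 | tΔX 3.8637 tΔY 1.0353
    t=0.4452 [y] (1,2)
    t=1.4804 [y] (1,3) — stop
  → r_2 = 1.4804
beam 3: φ=45°, α=165°
  cosα=-0.9659 sinα=0.2588 | (1,1) | tMaxX 0.2899 tMaxY 1.6614 | tΔX 1.0353 tΔY 3.8637
    t=0.2899 [x] (0,1) — stop
  → r_3 = 0.2899
beam 4: φ=90°, α=210°
  cosα=-0.8660 sinα=-0.5000 | (1,1) | tMaxX 0.3233 tMaxY 1.1400 | tΔX 1.1547 tΔY 2.0000
    t=0.3233 [x] (0,1) — stop
  → r_4 = 0.3233

ranges = [1.9861, 1.4804, 0.2899, 0.3233]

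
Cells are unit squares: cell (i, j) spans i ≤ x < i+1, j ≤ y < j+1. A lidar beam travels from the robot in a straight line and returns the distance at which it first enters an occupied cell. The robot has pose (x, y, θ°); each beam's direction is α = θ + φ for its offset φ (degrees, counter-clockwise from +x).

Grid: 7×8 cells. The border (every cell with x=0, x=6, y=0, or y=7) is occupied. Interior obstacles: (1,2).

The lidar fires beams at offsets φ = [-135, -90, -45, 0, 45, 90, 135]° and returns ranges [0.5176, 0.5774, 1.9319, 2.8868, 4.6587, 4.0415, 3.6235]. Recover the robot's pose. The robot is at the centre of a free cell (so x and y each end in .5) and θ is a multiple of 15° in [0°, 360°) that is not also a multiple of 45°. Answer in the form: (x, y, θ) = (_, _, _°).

Enumerate (i+0.5, j+0.5, θ) over the 29 free cells and 16 admissible headings. For each, cast all 7 beams and compare to the given ranges.
  (3.5, 1.5, 165°): beam 1 = 2.8868 ≠ 0.5176 ✗
  (5.5, 6.5, 75°): beam 1 = 1.0000 ≠ 0.5176 ✗
  (2.5, 4.5, 75°): beam 1 = 4.0415 ≠ 0.5176 ✗
  (5.5, 6.5, 330°): beam 1 = 4.6587 ≠ 0.5176 ✗
  (5.5, 3.5, 195°): beam 1 = 1.0000 ≠ 0.5176 ✗
  …
  (5.5, 4.5, 120°): r_1=0.5176, r_2=0.5774, r_3=1.9319, r_4=2.8868, r_5=4.6587, r_6=4.0415, r_7=3.6235 — all match ✓
Only this pose fits every beam.

(x, y, θ) = (5.5, 4.5, 120°)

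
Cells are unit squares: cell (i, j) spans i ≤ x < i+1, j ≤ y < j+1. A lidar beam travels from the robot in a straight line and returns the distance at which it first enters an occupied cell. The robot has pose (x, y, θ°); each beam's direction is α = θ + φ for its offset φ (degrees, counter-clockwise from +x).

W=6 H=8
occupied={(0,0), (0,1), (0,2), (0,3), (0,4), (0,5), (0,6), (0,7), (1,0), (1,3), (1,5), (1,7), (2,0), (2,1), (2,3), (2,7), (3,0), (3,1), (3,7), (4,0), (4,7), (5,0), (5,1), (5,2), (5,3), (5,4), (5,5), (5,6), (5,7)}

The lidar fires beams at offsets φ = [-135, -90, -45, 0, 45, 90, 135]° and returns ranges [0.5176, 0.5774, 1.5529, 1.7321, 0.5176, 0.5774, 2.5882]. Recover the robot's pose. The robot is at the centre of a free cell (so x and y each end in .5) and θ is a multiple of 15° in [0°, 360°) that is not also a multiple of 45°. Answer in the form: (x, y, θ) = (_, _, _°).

(x, y, θ) = (2.5, 2.5, 210°)

The pose lattice has 19·16 = 304 candidates. Test each by forward raycasting.
  (3.5, 5.5, 60°): beam 1 = 4.6587 ≠ 0.5176 ✗
  (4.5, 5.5, 165°): beam 1 = 0.5774 ≠ 0.5176 ✗
  (2.5, 4.5, 255°): beam 1 = 1.0000 ≠ 0.5176 ✗
  …
  (2.5, 2.5, 210°): r_1=0.5176, r_2=0.5774, r_3=1.5529, r_4=1.7321, r_5=0.5176, r_6=0.5774, r_7=2.5882 — all match ✓
Only this pose fits every beam.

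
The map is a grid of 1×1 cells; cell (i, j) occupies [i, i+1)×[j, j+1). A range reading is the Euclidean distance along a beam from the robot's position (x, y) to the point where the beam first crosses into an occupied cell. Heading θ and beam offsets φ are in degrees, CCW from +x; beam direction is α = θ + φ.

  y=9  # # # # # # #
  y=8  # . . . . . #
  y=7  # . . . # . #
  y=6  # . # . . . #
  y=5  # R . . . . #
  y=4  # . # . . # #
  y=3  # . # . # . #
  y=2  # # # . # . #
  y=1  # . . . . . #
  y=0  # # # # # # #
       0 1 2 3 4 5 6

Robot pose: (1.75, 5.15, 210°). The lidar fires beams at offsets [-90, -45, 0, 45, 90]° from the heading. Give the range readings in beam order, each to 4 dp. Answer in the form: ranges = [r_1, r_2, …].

ranges = [1.5000, 0.7765, 0.8660, 2.2258, 0.5000]

beam 1: φ=-90°, α=120°
  cosα=-0.5000 sinα=0.8660 | (1,5) | tMaxX 1.5000 tMaxY 0.9815 | tΔX 2.0000 tΔY 1.1547
    t=0.9815 [y] (1,6)
    t=1.5000 [x] (0,6) — stop
  → r_1 = 1.5000
beam 2: φ=-45°, α=165°
  cosα=-0.9659 sinα=0.2588 | (1,5) | tMaxX 0.7765 tMaxY 3.2841 | tΔX 1.0353 tΔY 3.8637
    t=0.7765 [x] (0,5) — stop
  → r_2 = 0.7765
beam 3: φ=0°, α=210°
  cosα=-0.8660 sinα=-0.5000 | (1,5) | tMaxX 0.8660 tMaxY 0.3000 | tΔX 1.1547 tΔY 2.0000
    t=0.3000 [y] (1,4)
    t=0.8660 [x] (0,4) — stop
  → r_3 = 0.8660
beam 4: φ=45°, α=255°
  cosα=-0.2588 sinα=-0.9659 | (1,5) | tMaxX 2.8978 tMaxY 0.1553 | tΔX 3.8637 tΔY 1.0353
    t=0.1553 [y] (1,4)
    t=1.1906 [y] (1,3)
    t=2.2258 [y] (1,2) — stop
  → r_4 = 2.2258
beam 5: φ=90°, α=300°
  cosα=0.5000 sinα=-0.8660 | (1,5) | tMaxX 0.5000 tMaxY 0.1732 | tΔX 2.0000 tΔY 1.1547
    t=0.1732 [y] (1,4)
    t=0.5000 [x] (2,4) — stop
  → r_5 = 0.5000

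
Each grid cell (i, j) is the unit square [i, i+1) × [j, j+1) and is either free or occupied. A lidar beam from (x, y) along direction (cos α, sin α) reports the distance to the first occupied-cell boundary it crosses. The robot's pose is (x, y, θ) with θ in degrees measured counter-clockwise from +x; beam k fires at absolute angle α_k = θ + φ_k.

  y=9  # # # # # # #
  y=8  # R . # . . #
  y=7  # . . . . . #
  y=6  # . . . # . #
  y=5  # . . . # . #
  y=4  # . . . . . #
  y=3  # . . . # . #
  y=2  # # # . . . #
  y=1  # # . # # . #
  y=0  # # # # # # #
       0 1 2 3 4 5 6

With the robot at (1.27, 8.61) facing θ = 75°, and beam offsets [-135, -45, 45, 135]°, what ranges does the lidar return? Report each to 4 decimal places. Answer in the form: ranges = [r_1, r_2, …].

beam 1: φ=-135°, α=300°
  d=(0.5000,-0.8660)  start (1,8)  tX=1.4600 tY=0.7044  stride 1/|dx|=2.0000 1/|dy|=1.1547
    cross y-line → (1,7), t=0.7044
    cross x-line → (2,7), t=1.4600
    cross y-line → (2,6), t=1.8591
    cross y-line → (2,5), t=3.0138
    cross x-line → (3,5), t=3.4600
    cross y-line → (3,4), t=4.1685
    cross y-line → (3,3), t=5.3232
    cross x-line → (4,3), t=5.4600 (wall)
  → r_1 = 5.4600
beam 2: φ=-45°, α=30°
  d=(0.8660,0.5000)  start (1,8)  tX=0.8429 tY=0.7800  stride 1/|dx|=1.1547 1/|dy|=2.0000
    cross y-line → (1,9), t=0.7800 (wall)
  → r_2 = 0.7800
beam 3: φ=45°, α=120°
  d=(-0.5000,0.8660)  start (1,8)  tX=0.5400 tY=0.4503  stride 1/|dx|=2.0000 1/|dy|=1.1547
    cross y-line → (1,9), t=0.4503 (wall)
  → r_3 = 0.4503
beam 4: φ=135°, α=210°
  d=(-0.8660,-0.5000)  start (1,8)  tX=0.3118 tY=1.2200  stride 1/|dx|=1.1547 1/|dy|=2.0000
    cross x-line → (0,8), t=0.3118 (wall)
  → r_4 = 0.3118

ranges = [5.4600, 0.7800, 0.4503, 0.3118]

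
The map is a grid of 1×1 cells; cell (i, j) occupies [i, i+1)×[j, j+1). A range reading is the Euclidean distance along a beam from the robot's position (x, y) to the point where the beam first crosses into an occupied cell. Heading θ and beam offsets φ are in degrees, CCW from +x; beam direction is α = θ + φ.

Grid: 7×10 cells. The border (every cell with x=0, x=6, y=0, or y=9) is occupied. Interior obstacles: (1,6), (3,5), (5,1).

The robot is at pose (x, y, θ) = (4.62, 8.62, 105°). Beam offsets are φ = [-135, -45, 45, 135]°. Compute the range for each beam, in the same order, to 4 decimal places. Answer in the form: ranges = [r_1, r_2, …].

beam 1: φ=-135°, α=330°
  cosα=0.8660 sinα=-0.5000 | (4,8) | tMaxX 0.4388 tMaxY 1.2400 | tΔX 1.1547 tΔY 2.0000
    t=0.4388 [x] (5,8)
    t=1.2400 [y] (5,7)
    t=1.5935 [x] (6,7) — stop
  → r_1 = 1.5935
beam 2: φ=-45°, α=60°
  cosα=0.5000 sinα=0.8660 | (4,8) | tMaxX 0.7600 tMaxY 0.4388 | tΔX 2.0000 tΔY 1.1547
    t=0.4388 [y] (4,9) — stop
  → r_2 = 0.4388
beam 3: φ=45°, α=150°
  cosα=-0.8660 sinα=0.5000 | (4,8) | tMaxX 0.7159 tMaxY 0.7600 | tΔX 1.1547 tΔY 2.0000
    t=0.7159 [x] (3,8)
    t=0.7600 [y] (3,9) — stop
  → r_3 = 0.7600
beam 4: φ=135°, α=240°
  cosα=-0.5000 sinα=-0.8660 | (4,8) | tMaxX 1.2400 tMaxY 0.7159 | tΔX 2.0000 tΔY 1.1547
    t=0.7159 [y] (4,7)
    t=1.2400 [x] (3,7)
    t=1.8706 [y] (3,6)
    t=3.0253 [y] (3,5) — stop
  → r_4 = 3.0253

ranges = [1.5935, 0.4388, 0.7600, 3.0253]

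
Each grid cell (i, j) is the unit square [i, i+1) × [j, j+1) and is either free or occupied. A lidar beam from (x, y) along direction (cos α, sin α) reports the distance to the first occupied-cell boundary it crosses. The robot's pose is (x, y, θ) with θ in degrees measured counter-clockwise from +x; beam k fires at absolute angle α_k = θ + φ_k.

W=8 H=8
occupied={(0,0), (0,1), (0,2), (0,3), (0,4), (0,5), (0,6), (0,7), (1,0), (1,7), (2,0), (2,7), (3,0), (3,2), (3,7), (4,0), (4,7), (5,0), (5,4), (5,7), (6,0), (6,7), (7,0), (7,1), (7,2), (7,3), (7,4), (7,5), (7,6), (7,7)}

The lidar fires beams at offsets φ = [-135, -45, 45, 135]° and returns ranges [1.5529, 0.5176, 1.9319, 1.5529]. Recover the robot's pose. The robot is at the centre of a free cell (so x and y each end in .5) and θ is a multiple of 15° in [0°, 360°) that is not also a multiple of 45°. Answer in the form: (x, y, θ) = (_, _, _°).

Candidates: 34 free-cell centres × 16 headings = 544 poses. Raycast each; keep the one whose scan matches to 4 dp.
  (2.5, 5.5, 240°): beam 2 = 1.5529 ≠ 0.5176 ✗
  (1.5, 5.5, 285°): beam 1 = 0.5774 ≠ 1.5529 ✗
  (1.5, 4.5, 330°): beam 1 = 0.5176 ≠ 1.5529 ✗
  …
  (5.5, 6.5, 120°): r_1=1.5529, r_2=0.5176, r_3=1.9319, r_4=1.5529 — all match ✓
No second candidate reproduces the full scan.

(x, y, θ) = (5.5, 6.5, 120°)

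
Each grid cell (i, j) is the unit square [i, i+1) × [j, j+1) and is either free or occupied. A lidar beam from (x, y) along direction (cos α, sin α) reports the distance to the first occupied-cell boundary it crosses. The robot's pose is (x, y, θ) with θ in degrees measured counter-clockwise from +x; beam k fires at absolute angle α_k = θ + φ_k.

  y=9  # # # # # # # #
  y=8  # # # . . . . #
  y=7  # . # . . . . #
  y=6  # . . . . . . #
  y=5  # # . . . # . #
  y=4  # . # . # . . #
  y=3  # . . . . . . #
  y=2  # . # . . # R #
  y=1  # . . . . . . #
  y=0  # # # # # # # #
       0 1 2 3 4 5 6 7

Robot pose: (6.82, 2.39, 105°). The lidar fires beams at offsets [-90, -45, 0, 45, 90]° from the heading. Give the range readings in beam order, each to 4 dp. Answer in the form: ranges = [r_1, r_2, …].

beam 1: φ=-90°, α=15°
  direction (0.9659, 0.2588); cell (6,2); t to first gridline: x 0.1863, y 2.3569 (then +1.0353 / +3.8637)
    (7,2) via x @ 0.1863  # hit
  → r_1 = 0.1863
beam 2: φ=-45°, α=60°
  direction (0.5000, 0.8660); cell (6,2); t to first gridline: x 0.3600, y 0.7044 (then +2.0000 / +1.1547)
    (7,2) via x @ 0.3600  # hit
  → r_2 = 0.3600
beam 3: φ=0°, α=105°
  direction (-0.2588, 0.9659); cell (6,2); t to first gridline: x 3.1682, y 0.6315 (then +3.8637 / +1.0353)
    (6,3) via y @ 0.6315
    (6,4) via y @ 1.6668
    (6,5) via y @ 2.7021
    (5,5) via x @ 3.1682  # hit
  → r_3 = 3.1682
beam 4: φ=45°, α=150°
  direction (-0.8660, 0.5000); cell (6,2); t to first gridline: x 0.9469, y 1.2200 (then +1.1547 / +2.0000)
    (5,2) via x @ 0.9469  # hit
  → r_4 = 0.9469
beam 5: φ=90°, α=195°
  direction (-0.9659, -0.2588); cell (6,2); t to first gridline: x 0.8489, y 1.5068 (then +1.0353 / +3.8637)
    (5,2) via x @ 0.8489  # hit
  → r_5 = 0.8489

ranges = [0.1863, 0.3600, 3.1682, 0.9469, 0.8489]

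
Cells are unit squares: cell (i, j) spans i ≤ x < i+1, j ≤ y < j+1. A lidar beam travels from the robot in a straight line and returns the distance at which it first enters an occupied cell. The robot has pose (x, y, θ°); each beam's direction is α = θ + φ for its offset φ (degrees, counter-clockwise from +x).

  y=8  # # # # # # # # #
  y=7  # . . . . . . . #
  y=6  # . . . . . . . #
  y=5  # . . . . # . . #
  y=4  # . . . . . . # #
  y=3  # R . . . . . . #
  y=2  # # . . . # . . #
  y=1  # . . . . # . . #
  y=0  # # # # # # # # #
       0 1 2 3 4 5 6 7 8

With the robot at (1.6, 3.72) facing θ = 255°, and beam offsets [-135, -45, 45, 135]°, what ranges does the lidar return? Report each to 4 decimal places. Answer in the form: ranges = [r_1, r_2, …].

ranges = [1.2000, 0.6928, 3.1408, 3.9260]

beam 1: φ=-135°, α=120°
  dir = (cos 120°, sin 120°) = (-0.5000, 0.8660); from cell (1,3)
  next x-line at t=1.2000, next y-line at t=0.3233; Δt_x=2.0000, Δt_y=1.1547
    y: enter (1,4) at t=0.3233
    x: enter (0,4) at t=1.2000 ← occupied
  → r_1 = 1.2000
beam 2: φ=-45°, α=210°
  dir = (cos 210°, sin 210°) = (-0.8660, -0.5000); from cell (1,3)
  next x-line at t=0.6928, next y-line at t=1.4400; Δt_x=1.1547, Δt_y=2.0000
    x: enter (0,3) at t=0.6928 ← occupied
  → r_2 = 0.6928
beam 3: φ=45°, α=300°
  dir = (cos 300°, sin 300°) = (0.5000, -0.8660); from cell (1,3)
  next x-line at t=0.8000, next y-line at t=0.8314; Δt_x=2.0000, Δt_y=1.1547
    x: enter (2,3) at t=0.8000
    y: enter (2,2) at t=0.8314
    y: enter (2,1) at t=1.9861
    x: enter (3,1) at t=2.8000
    y: enter (3,0) at t=3.1408 ← occupied
  → r_3 = 3.1408
beam 4: φ=135°, α=30°
  dir = (cos 30°, sin 30°) = (0.8660, 0.5000); from cell (1,3)
  next x-line at t=0.4619, next y-line at t=0.5600; Δt_x=1.1547, Δt_y=2.0000
    x: enter (2,3) at t=0.4619
    y: enter (2,4) at t=0.5600
    x: enter (3,4) at t=1.6166
    y: enter (3,5) at t=2.5600
    x: enter (4,5) at t=2.7713
    x: enter (5,5) at t=3.9260 ← occupied
  → r_4 = 3.9260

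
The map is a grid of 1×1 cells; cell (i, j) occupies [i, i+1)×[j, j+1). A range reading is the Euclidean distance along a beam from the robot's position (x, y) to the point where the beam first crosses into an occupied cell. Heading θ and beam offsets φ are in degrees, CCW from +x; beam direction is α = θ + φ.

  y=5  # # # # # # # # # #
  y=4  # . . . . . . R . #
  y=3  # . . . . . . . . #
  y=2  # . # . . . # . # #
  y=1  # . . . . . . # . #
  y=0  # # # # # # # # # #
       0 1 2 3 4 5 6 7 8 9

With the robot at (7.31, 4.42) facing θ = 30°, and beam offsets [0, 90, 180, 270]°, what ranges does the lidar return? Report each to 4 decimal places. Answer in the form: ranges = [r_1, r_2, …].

ranges = [1.1600, 0.6697, 6.8400, 1.6397]

beam 1: φ=0°, α=30°
  d=(0.8660,0.5000)  start (7,4)  tX=0.7967 tY=1.1600  stride 1/|dx|=1.1547 1/|dy|=2.0000
    cross x-line → (8,4), t=0.7967
    cross y-line → (8,5), t=1.1600 (wall)
  → r_1 = 1.1600
beam 2: φ=90°, α=120°
  d=(-0.5000,0.8660)  start (7,4)  tX=0.6200 tY=0.6697  stride 1/|dx|=2.0000 1/|dy|=1.1547
    cross x-line → (6,4), t=0.6200
    cross y-line → (6,5), t=0.6697 (wall)
  → r_2 = 0.6697
beam 3: φ=180°, α=210°
  d=(-0.8660,-0.5000)  start (7,4)  tX=0.3580 tY=0.8400  stride 1/|dx|=1.1547 1/|dy|=2.0000
    cross x-line → (6,4), t=0.3580
    cross y-line → (6,3), t=0.8400
    cross x-line → (5,3), t=1.5127
    cross x-line → (4,3), t=2.6674
    cross y-line → (4,2), t=2.8400
    cross x-line → (3,2), t=3.8221
    cross y-line → (3,1), t=4.8400
    cross x-line → (2,1), t=4.9768
    cross x-line → (1,1), t=6.1315
    cross y-line → (1,0), t=6.8400 (wall)
  → r_3 = 6.8400
beam 4: φ=270°, α=300°
  d=(0.5000,-0.8660)  start (7,4)  tX=1.3800 tY=0.4850  stride 1/|dx|=2.0000 1/|dy|=1.1547
    cross y-line → (7,3), t=0.4850
    cross x-line → (8,3), t=1.3800
    cross y-line → (8,2), t=1.6397 (wall)
  → r_4 = 1.6397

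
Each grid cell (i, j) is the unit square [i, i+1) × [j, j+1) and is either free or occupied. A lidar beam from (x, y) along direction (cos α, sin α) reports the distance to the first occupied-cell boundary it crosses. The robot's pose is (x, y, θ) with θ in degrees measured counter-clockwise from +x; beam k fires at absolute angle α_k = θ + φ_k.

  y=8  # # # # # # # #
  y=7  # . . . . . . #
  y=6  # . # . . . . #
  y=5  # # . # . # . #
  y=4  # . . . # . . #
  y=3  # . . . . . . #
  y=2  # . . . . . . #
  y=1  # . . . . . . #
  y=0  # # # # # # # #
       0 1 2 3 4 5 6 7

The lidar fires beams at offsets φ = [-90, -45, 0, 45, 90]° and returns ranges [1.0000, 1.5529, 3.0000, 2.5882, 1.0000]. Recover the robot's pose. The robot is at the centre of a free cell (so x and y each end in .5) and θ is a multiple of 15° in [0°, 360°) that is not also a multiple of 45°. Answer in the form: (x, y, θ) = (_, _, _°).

(x, y, θ) = (6.5, 6.5, 150°)

Candidates: 37 free-cell centres × 16 headings = 592 poses. Raycast each; keep the one whose scan matches to 4 dp.
  (6.5, 3.5, 240°): beam 1 = 1.7321 ≠ 1.0000 ✗
  (2.5, 7.5, 255°): beam 1 = 1.5529 ≠ 1.0000 ✗
  (1.5, 7.5, 105°): beam 1 = 1.9319 ≠ 1.0000 ✗
  (3.5, 6.5, 345°): beam 1 = 0.5176 ≠ 1.0000 ✗
  (2.5, 2.5, 60°): beam 1 = 3.0000 ≠ 1.0000 ✗
  …
  (6.5, 6.5, 150°): r_1=1.0000, r_2=1.5529, r_3=3.0000, r_4=2.5882, r_5=1.0000 — all match ✓
Only this pose fits every beam.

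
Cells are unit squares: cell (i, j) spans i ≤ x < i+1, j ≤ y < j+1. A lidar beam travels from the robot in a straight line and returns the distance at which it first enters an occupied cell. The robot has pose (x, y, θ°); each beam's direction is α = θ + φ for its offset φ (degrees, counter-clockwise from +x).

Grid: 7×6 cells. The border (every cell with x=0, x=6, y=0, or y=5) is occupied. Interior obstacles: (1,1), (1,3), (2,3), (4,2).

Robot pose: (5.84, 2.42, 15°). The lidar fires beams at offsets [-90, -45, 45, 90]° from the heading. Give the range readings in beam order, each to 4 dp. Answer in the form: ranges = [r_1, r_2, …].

ranges = [0.6182, 0.1848, 0.3200, 2.6710]

beam 1: φ=-90°, α=285°
  dir = (cos 285°, sin 285°) = (0.2588, -0.9659); from cell (5,2)
  next x-line at t=0.6182, next y-line at t=0.4348; Δt_x=3.8637, Δt_y=1.0353
    y: enter (5,1) at t=0.4348
    x: enter (6,1) at t=0.6182 ← occupied
  → r_1 = 0.6182
beam 2: φ=-45°, α=330°
  dir = (cos 330°, sin 330°) = (0.8660, -0.5000); from cell (5,2)
  next x-line at t=0.1848, next y-line at t=0.8400; Δt_x=1.1547, Δt_y=2.0000
    x: enter (6,2) at t=0.1848 ← occupied
  → r_2 = 0.1848
beam 3: φ=45°, α=60°
  dir = (cos 60°, sin 60°) = (0.5000, 0.8660); from cell (5,2)
  next x-line at t=0.3200, next y-line at t=0.6697; Δt_x=2.0000, Δt_y=1.1547
    x: enter (6,2) at t=0.3200 ← occupied
  → r_3 = 0.3200
beam 4: φ=90°, α=105°
  dir = (cos 105°, sin 105°) = (-0.2588, 0.9659); from cell (5,2)
  next x-line at t=3.2455, next y-line at t=0.6005; Δt_x=3.8637, Δt_y=1.0353
    y: enter (5,3) at t=0.6005
    y: enter (5,4) at t=1.6357
    y: enter (5,5) at t=2.6710 ← occupied
  → r_4 = 2.6710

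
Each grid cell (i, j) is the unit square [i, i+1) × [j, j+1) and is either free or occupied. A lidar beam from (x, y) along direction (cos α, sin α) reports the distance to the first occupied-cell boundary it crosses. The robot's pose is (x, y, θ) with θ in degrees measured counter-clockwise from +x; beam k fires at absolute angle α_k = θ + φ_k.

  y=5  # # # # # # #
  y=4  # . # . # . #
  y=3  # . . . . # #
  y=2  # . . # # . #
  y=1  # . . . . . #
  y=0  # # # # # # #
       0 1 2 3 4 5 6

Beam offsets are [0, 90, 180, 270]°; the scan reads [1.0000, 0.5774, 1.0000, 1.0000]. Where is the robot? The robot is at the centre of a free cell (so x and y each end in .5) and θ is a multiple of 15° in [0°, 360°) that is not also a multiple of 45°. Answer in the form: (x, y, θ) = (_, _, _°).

(x, y, θ) = (3.5, 3.5, 150°)

Candidates: 15 free-cell centres × 16 headings = 240 poses. Raycast each; keep the one whose scan matches to 4 dp.
  (4.5, 3.5, 195°): beam 1 = 3.6235 ≠ 1.0000 ✗
  (2.5, 1.5, 345°): beam 1 = 1.9319 ≠ 1.0000 ✗
  (4.5, 3.5, 255°): beam 1 = 0.5176 ≠ 1.0000 ✗
  (3.5, 4.5, 15°): beam 1 = 0.5176 ≠ 1.0000 ✗
  (1.5, 2.5, 165°): beam 1 = 0.5176 ≠ 1.0000 ✗
  …
  (3.5, 3.5, 150°): r_1=1.0000, r_2=0.5774, r_3=1.0000, r_4=1.0000 — all match ✓
No second candidate reproduces the full scan.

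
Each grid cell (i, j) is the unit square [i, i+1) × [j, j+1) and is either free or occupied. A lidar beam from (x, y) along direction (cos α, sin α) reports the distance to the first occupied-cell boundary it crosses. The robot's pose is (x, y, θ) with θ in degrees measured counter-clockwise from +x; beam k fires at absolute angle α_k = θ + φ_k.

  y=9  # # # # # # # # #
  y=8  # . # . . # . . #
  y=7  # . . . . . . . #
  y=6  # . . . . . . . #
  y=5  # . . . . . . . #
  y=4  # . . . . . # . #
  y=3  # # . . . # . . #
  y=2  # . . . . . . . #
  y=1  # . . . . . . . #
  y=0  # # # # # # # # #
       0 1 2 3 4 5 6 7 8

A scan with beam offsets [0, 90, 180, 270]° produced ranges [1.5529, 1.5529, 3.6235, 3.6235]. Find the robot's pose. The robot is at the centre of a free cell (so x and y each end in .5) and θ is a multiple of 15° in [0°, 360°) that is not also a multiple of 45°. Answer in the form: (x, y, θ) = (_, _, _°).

The pose lattice has 51·16 = 816 candidates. Test each by forward raycasting.
  (4.5, 8.5, 210°): beam 1 = 4.0415 ≠ 1.5529 ✗
  (1.5, 6.5, 285°): beam 1 = 5.6940 ≠ 1.5529 ✗
  (6.5, 5.5, 255°): beam 1 = 0.5176 ≠ 1.5529 ✗
  …
  (6.5, 7.5, 345°): r_1=1.5529, r_2=1.5529, r_3=3.6235, r_4=3.6235 — all match ✓
No second candidate reproduces the full scan.

(x, y, θ) = (6.5, 7.5, 345°)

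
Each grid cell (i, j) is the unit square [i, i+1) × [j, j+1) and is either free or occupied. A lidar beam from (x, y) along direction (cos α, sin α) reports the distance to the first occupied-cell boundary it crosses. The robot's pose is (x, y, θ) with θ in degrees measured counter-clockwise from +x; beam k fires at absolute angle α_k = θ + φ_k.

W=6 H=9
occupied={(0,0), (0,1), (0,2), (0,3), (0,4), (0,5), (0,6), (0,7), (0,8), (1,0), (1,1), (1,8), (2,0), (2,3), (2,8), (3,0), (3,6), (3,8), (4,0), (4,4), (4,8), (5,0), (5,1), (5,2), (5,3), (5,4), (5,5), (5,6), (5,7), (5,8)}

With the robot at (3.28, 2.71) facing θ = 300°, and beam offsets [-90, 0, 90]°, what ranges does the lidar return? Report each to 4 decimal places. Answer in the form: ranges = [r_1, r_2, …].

ranges = [1.4780, 1.9745, 1.9861]

beam 1: φ=-90°, α=210°
  direction (-0.8660, -0.5000); cell (3,2); t to first gridline: x 0.3233, y 1.4200 (then +1.1547 / +2.0000)
    (2,2) via x @ 0.3233
    (2,1) via y @ 1.4200
    (1,1) via x @ 1.4780  # hit
  → r_1 = 1.4780
beam 2: φ=0°, α=300°
  direction (0.5000, -0.8660); cell (3,2); t to first gridline: x 1.4400, y 0.8198 (then +2.0000 / +1.1547)
    (3,1) via y @ 0.8198
    (4,1) via x @ 1.4400
    (4,0) via y @ 1.9745  # hit
  → r_2 = 1.9745
beam 3: φ=90°, α=30°
  direction (0.8660, 0.5000); cell (3,2); t to first gridline: x 0.8314, y 0.5800 (then +1.1547 / +2.0000)
    (3,3) via y @ 0.5800
    (4,3) via x @ 0.8314
    (5,3) via x @ 1.9861  # hit
  → r_3 = 1.9861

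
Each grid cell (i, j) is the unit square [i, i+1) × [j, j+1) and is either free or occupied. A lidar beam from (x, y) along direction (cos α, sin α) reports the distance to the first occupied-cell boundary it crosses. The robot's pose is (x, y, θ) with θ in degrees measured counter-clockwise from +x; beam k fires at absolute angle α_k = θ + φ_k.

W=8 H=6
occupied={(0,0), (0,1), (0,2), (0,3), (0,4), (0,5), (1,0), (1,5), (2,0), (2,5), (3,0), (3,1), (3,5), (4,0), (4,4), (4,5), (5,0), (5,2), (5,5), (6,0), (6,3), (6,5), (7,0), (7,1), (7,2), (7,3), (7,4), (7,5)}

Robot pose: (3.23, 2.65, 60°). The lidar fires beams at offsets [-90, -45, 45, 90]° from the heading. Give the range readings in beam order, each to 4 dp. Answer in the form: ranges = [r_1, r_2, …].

ranges = [3.3000, 2.8677, 2.4329, 2.5750]

beam 1: φ=-90°, α=330°
  cosα=0.8660 sinα=-0.5000 | (3,2) | tMaxX 0.8891 tMaxY 1.3000 | tΔX 1.1547 tΔY 2.0000
    t=0.8891 [x] (4,2)
    t=1.3000 [y] (4,1)
    t=2.0438 [x] (5,1)
    t=3.1985 [x] (6,1)
    t=3.3000 [y] (6,0) — stop
  → r_1 = 3.3000
beam 2: φ=-45°, α=15°
  cosα=0.9659 sinα=0.2588 | (3,2) | tMaxX 0.7972 tMaxY 1.3523 | tΔX 1.0353 tΔY 3.8637
    t=0.7972 [x] (4,2)
    t=1.3523 [y] (4,3)
    t=1.8324 [x] (5,3)
    t=2.8677 [x] (6,3) — stop
  → r_2 = 2.8677
beam 3: φ=45°, α=105°
  cosα=-0.2588 sinα=0.9659 | (3,2) | tMaxX 0.8887 tMaxY 0.3623 | tΔX 3.8637 tΔY 1.0353
    t=0.3623 [y] (3,3)
    t=0.8887 [x] (2,3)
    t=1.3976 [y] (2,4)
    t=2.4329 [y] (2,5) — stop
  → r_3 = 2.4329
beam 4: φ=90°, α=150°
  cosα=-0.8660 sinα=0.5000 | (3,2) | tMaxX 0.2656 tMaxY 0.7000 | tΔX 1.1547 tΔY 2.0000
    t=0.2656 [x] (2,2)
    t=0.7000 [y] (2,3)
    t=1.4203 [x] (1,3)
    t=2.5750 [x] (0,3) — stop
  → r_4 = 2.5750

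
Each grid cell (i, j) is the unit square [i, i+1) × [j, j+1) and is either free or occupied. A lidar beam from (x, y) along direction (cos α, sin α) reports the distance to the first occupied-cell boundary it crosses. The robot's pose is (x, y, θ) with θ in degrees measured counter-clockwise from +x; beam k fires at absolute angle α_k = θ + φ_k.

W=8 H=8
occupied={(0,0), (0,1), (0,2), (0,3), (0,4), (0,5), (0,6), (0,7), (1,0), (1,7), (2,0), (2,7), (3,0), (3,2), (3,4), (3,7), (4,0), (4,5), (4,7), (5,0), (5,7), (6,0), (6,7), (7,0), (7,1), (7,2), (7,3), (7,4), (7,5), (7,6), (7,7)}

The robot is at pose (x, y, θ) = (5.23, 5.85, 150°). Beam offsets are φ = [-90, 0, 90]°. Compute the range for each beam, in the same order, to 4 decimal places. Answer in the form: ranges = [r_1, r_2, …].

ranges = [1.3279, 0.2656, 0.4600]

beam 1: φ=-90°, α=60°
  cosα=0.5000 sinα=0.8660 | (5,5) | tMaxX 1.5400 tMaxY 0.1732 | tΔX 2.0000 tΔY 1.1547
    t=0.1732 [y] (5,6)
    t=1.3279 [y] (5,7) — stop
  → r_1 = 1.3279
beam 2: φ=0°, α=150°
  cosα=-0.8660 sinα=0.5000 | (5,5) | tMaxX 0.2656 tMaxY 0.3000 | tΔX 1.1547 tΔY 2.0000
    t=0.2656 [x] (4,5) — stop
  → r_2 = 0.2656
beam 3: φ=90°, α=240°
  cosα=-0.5000 sinα=-0.8660 | (5,5) | tMaxX 0.4600 tMaxY 0.9815 | tΔX 2.0000 tΔY 1.1547
    t=0.4600 [x] (4,5) — stop
  → r_3 = 0.4600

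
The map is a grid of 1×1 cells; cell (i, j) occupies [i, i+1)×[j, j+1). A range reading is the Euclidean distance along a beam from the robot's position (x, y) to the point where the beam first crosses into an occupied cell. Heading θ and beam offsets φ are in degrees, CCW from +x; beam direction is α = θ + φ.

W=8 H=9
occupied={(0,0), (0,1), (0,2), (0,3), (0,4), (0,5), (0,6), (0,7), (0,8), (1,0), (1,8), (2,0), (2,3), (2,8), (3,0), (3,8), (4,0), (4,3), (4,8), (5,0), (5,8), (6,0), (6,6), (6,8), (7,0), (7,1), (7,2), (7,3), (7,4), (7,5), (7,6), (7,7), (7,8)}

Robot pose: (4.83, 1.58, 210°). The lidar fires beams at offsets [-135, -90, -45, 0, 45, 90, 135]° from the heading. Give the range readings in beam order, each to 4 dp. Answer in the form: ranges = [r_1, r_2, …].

ranges = [4.5759, 1.6397, 3.9651, 1.1600, 0.6005, 0.6697, 2.2409]

beam 1: φ=-135°, α=75°
  d=(0.2588,0.9659)  start (4,1)  tX=0.6568 tY=0.4348  stride 1/|dx|=3.8637 1/|dy|=1.0353
    cross y-line → (4,2), t=0.4348
    cross x-line → (5,2), t=0.6568
    cross y-line → (5,3), t=1.4701
    cross y-line → (5,4), t=2.5054
    cross y-line → (5,5), t=3.5406
    cross x-line → (6,5), t=4.5205
    cross y-line → (6,6), t=4.5759 (wall)
  → r_1 = 4.5759
beam 2: φ=-90°, α=120°
  d=(-0.5000,0.8660)  start (4,1)  tX=1.6600 tY=0.4850  stride 1/|dx|=2.0000 1/|dy|=1.1547
    cross y-line → (4,2), t=0.4850
    cross y-line → (4,3), t=1.6397 (wall)
  → r_2 = 1.6397
beam 3: φ=-45°, α=165°
  d=(-0.9659,0.2588)  start (4,1)  tX=0.8593 tY=1.6228  stride 1/|dx|=1.0353 1/|dy|=3.8637
    cross x-line → (3,1), t=0.8593
    cross y-line → (3,2), t=1.6228
    cross x-line → (2,2), t=1.8946
    cross x-line → (1,2), t=2.9298
    cross x-line → (0,2), t=3.9651 (wall)
  → r_3 = 3.9651
beam 4: φ=0°, α=210°
  d=(-0.8660,-0.5000)  start (4,1)  tX=0.9584 tY=1.1600  stride 1/|dx|=1.1547 1/|dy|=2.0000
    cross x-line → (3,1), t=0.9584
    cross y-line → (3,0), t=1.1600 (wall)
  → r_4 = 1.1600
beam 5: φ=45°, α=255°
  d=(-0.2588,-0.9659)  start (4,1)  tX=3.2069 tY=0.6005  stride 1/|dx|=3.8637 1/|dy|=1.0353
    cross y-line → (4,0), t=0.6005 (wall)
  → r_5 = 0.6005
beam 6: φ=90°, α=300°
  d=(0.5000,-0.8660)  start (4,1)  tX=0.3400 tY=0.6697  stride 1/|dx|=2.0000 1/|dy|=1.1547
    cross x-line → (5,1), t=0.3400
    cross y-line → (5,0), t=0.6697 (wall)
  → r_6 = 0.6697
beam 7: φ=135°, α=345°
  d=(0.9659,-0.2588)  start (4,1)  tX=0.1760 tY=2.2409  stride 1/|dx|=1.0353 1/|dy|=3.8637
    cross x-line → (5,1), t=0.1760
    cross x-line → (6,1), t=1.2113
    cross y-line → (6,0), t=2.2409 (wall)
  → r_7 = 2.2409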